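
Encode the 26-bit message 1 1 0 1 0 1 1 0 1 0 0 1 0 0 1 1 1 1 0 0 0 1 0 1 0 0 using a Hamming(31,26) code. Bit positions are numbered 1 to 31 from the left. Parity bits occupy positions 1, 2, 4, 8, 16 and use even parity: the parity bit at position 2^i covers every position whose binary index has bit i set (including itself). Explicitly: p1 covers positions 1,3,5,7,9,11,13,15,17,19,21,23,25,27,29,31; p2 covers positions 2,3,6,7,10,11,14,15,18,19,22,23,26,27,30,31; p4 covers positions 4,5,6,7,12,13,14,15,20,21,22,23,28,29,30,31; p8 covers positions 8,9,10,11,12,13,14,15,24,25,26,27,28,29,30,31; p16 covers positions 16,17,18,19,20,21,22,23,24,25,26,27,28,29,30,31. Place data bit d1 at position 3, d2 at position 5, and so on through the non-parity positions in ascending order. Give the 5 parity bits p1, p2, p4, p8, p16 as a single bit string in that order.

Place data bits at non-power-of-two positions: b3=1, b5=1, b6=0, b7=1, b9=0, b10=1, b11=1, b12=0, b13=1, b14=0, b15=0, b17=1, b18=0, b19=0, b20=1, b21=1, b22=1, b23=1, b24=0, b25=0, b26=0, b27=1, b28=0, b29=1, b30=0, b31=0.
p1 = XOR of data positions {3,5,7,9,11,13,15,17,19,21,23,25,27,29,31} = 1⊕1⊕1⊕0⊕1⊕1⊕0⊕1⊕0⊕1⊕1⊕0⊕1⊕1⊕0 = 0
p2 = XOR of data positions {3,6,7,10,11,14,15,18,19,22,23,26,27,30,31} = 1⊕0⊕1⊕1⊕1⊕0⊕0⊕0⊕0⊕1⊕1⊕0⊕1⊕0⊕0 = 1
p4 = XOR of data positions {5,6,7,12,13,14,15,20,21,22,23,28,29,30,31} = 1⊕0⊕1⊕0⊕1⊕0⊕0⊕1⊕1⊕1⊕1⊕0⊕1⊕0⊕0 = 0
p8 = XOR of data positions {9,10,11,12,13,14,15,24,25,26,27,28,29,30,31} = 0⊕1⊕1⊕0⊕1⊕0⊕0⊕0⊕0⊕0⊕1⊕0⊕1⊕0⊕0 = 1
p16 = XOR of data positions {17,18,19,20,21,22,23,24,25,26,27,28,29,30,31} = 1⊕0⊕0⊕1⊕1⊕1⊕1⊕0⊕0⊕0⊕1⊕0⊕1⊕0⊕0 = 1
Parity bits p1,p2,p4,p8,p16 = 01011

01011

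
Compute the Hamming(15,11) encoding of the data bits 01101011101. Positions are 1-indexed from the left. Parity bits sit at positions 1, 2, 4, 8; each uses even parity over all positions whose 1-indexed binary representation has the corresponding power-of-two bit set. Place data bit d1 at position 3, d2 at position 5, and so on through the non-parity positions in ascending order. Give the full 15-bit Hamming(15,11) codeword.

110111011011101

Place data bits at non-power-of-two positions: b3=0, b5=1, b6=1, b7=0, b9=1, b10=0, b11=1, b12=1, b13=1, b14=0, b15=1.
p1 = XOR of data positions {3,5,7,9,11,13,15} = 0⊕1⊕0⊕1⊕1⊕1⊕1 = 1
p2 = XOR of data positions {3,6,7,10,11,14,15} = 0⊕1⊕0⊕0⊕1⊕0⊕1 = 1
p4 = XOR of data positions {5,6,7,12,13,14,15} = 1⊕1⊕0⊕1⊕1⊕0⊕1 = 1
p8 = XOR of data positions {9,10,11,12,13,14,15} = 1⊕0⊕1⊕1⊕1⊕0⊕1 = 1
Codeword b1..b15 = 110111011011101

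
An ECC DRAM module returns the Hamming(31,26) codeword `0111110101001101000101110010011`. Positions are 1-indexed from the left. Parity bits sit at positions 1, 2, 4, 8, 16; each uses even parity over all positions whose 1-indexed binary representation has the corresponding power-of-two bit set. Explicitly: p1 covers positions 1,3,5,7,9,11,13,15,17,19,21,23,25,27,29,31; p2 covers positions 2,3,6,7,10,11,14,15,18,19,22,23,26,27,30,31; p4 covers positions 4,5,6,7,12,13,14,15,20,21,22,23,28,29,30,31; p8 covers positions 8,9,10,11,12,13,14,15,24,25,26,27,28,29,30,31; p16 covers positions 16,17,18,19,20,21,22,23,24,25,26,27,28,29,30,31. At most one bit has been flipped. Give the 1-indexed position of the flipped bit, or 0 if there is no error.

0

s1: b1⊕b3⊕b5⊕b7⊕b9⊕b11⊕b13⊕b15⊕b17⊕b19⊕b21⊕b23⊕b25⊕b27⊕b29⊕b31 = 0⊕1⊕1⊕0⊕0⊕0⊕1⊕0⊕0⊕0⊕0⊕1⊕0⊕1⊕0⊕1 = 0
s2: b2⊕b3⊕b6⊕b7⊕b10⊕b11⊕b14⊕b15⊕b18⊕b19⊕b22⊕b23⊕b26⊕b27⊕b30⊕b31 = 1⊕1⊕1⊕0⊕1⊕0⊕1⊕0⊕0⊕0⊕1⊕1⊕0⊕1⊕1⊕1 = 0
s4: b4⊕b5⊕b6⊕b7⊕b12⊕b13⊕b14⊕b15⊕b20⊕b21⊕b22⊕b23⊕b28⊕b29⊕b30⊕b31 = 1⊕1⊕1⊕0⊕0⊕1⊕1⊕0⊕1⊕0⊕1⊕1⊕0⊕0⊕1⊕1 = 0
s8: b8⊕b9⊕b10⊕b11⊕b12⊕b13⊕b14⊕b15⊕b24⊕b25⊕b26⊕b27⊕b28⊕b29⊕b30⊕b31 = 1⊕0⊕1⊕0⊕0⊕1⊕1⊕0⊕1⊕0⊕0⊕1⊕0⊕0⊕1⊕1 = 0
s16: b16⊕b17⊕b18⊕b19⊕b20⊕b21⊕b22⊕b23⊕b24⊕b25⊕b26⊕b27⊕b28⊕b29⊕b30⊕b31 = 1⊕0⊕0⊕0⊕1⊕0⊕1⊕1⊕1⊕0⊕0⊕1⊕0⊕0⊕1⊕1 = 0
Syndrome (s16...s1) = 00000 → position 0 (no error).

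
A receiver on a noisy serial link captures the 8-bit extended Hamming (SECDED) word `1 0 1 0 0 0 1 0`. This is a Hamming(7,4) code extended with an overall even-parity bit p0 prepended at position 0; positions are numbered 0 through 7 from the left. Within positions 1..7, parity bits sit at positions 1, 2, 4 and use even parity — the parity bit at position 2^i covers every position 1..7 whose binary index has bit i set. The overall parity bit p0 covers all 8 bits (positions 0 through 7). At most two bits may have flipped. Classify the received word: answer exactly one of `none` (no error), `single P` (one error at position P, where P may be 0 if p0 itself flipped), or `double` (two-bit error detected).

single 4

s1: b1⊕b3⊕b5⊕b7 = 0⊕0⊕0⊕0 = 0
s2: b2⊕b3⊕b6⊕b7 = 1⊕0⊕1⊕0 = 0
s4: b4⊕b5⊕b6⊕b7 = 0⊕0⊕1⊕0 = 1
Syndrome (s4...s1) = 100 → position 4.
Overall parity (XOR of all 8 bits, including p0): 1⊕0⊕1⊕0⊕0⊕0⊕1⊕0 = 1
Overall=1, syndrome position=4 → single-bit error at position 4.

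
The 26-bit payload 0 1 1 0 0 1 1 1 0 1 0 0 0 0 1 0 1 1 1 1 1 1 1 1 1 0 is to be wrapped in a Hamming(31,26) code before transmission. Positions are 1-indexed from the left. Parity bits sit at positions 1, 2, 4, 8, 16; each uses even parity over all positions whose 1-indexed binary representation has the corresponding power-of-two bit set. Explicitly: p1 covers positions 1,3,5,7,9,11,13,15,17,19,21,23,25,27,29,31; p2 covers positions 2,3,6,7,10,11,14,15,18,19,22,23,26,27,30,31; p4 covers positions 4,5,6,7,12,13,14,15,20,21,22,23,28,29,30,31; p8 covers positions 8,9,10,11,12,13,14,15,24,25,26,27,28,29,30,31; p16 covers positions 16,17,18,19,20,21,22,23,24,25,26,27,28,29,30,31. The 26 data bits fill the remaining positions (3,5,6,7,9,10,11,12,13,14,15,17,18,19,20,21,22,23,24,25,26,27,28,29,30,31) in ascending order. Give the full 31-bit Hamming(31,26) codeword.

0100110101110100000101111111110

Place data bits at non-power-of-two positions: b3=0, b5=1, b6=1, b7=0, b9=0, b10=1, b11=1, b12=1, b13=0, b14=1, b15=0, b17=0, b18=0, b19=0, b20=1, b21=0, b22=1, b23=1, b24=1, b25=1, b26=1, b27=1, b28=1, b29=1, b30=1, b31=0.
p1 = XOR of data positions {3,5,7,9,11,13,15,17,19,21,23,25,27,29,31} = 0⊕1⊕0⊕0⊕1⊕0⊕0⊕0⊕0⊕0⊕1⊕1⊕1⊕1⊕0 = 0
p2 = XOR of data positions {3,6,7,10,11,14,15,18,19,22,23,26,27,30,31} = 0⊕1⊕0⊕1⊕1⊕1⊕0⊕0⊕0⊕1⊕1⊕1⊕1⊕1⊕0 = 1
p4 = XOR of data positions {5,6,7,12,13,14,15,20,21,22,23,28,29,30,31} = 1⊕1⊕0⊕1⊕0⊕1⊕0⊕1⊕0⊕1⊕1⊕1⊕1⊕1⊕0 = 0
p8 = XOR of data positions {9,10,11,12,13,14,15,24,25,26,27,28,29,30,31} = 0⊕1⊕1⊕1⊕0⊕1⊕0⊕1⊕1⊕1⊕1⊕1⊕1⊕1⊕0 = 1
p16 = XOR of data positions {17,18,19,20,21,22,23,24,25,26,27,28,29,30,31} = 0⊕0⊕0⊕1⊕0⊕1⊕1⊕1⊕1⊕1⊕1⊕1⊕1⊕1⊕0 = 0
Codeword b1..b31 = 0100110101110100000101111111110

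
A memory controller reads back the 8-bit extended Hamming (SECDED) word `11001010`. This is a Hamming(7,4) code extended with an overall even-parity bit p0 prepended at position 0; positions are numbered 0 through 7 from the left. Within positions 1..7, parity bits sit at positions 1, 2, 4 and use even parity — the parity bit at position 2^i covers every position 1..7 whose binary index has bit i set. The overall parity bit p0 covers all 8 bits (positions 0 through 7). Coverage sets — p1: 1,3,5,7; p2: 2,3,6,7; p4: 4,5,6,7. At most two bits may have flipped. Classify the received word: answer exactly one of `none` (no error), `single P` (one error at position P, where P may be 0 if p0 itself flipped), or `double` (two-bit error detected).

s1: b1⊕b3⊕b5⊕b7 = 1⊕0⊕0⊕0 = 1
s2: b2⊕b3⊕b6⊕b7 = 0⊕0⊕1⊕0 = 1
s4: b4⊕b5⊕b6⊕b7 = 1⊕0⊕1⊕0 = 0
Syndrome (s4...s1) = 011 → position 3.
Overall parity (XOR of all 8 bits, including p0): 1⊕1⊕0⊕0⊕1⊕0⊕1⊕0 = 0
Overall=0, syndrome position=3 → double-bit error detected (uncorrectable).

double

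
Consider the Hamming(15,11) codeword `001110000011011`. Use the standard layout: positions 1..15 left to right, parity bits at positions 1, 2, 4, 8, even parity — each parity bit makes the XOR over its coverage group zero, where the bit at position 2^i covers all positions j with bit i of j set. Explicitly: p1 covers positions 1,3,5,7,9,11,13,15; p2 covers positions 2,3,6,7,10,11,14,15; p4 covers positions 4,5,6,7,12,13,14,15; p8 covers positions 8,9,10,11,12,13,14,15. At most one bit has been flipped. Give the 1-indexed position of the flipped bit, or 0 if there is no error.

4

s1: b1⊕b3⊕b5⊕b7⊕b9⊕b11⊕b13⊕b15 = 0⊕1⊕1⊕0⊕0⊕1⊕0⊕1 = 0
s2: b2⊕b3⊕b6⊕b7⊕b10⊕b11⊕b14⊕b15 = 0⊕1⊕0⊕0⊕0⊕1⊕1⊕1 = 0
s4: b4⊕b5⊕b6⊕b7⊕b12⊕b13⊕b14⊕b15 = 1⊕1⊕0⊕0⊕1⊕0⊕1⊕1 = 1
s8: b8⊕b9⊕b10⊕b11⊕b12⊕b13⊕b14⊕b15 = 0⊕0⊕0⊕1⊕1⊕0⊕1⊕1 = 0
Syndrome (s8...s1) = 0100 → position 4.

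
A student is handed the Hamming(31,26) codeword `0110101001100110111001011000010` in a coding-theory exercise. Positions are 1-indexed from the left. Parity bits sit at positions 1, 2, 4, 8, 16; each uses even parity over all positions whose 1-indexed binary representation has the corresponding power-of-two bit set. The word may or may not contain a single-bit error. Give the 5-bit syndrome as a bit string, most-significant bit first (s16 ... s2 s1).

11010

s1: b1⊕b3⊕b5⊕b7⊕b9⊕b11⊕b13⊕b15⊕b17⊕b19⊕b21⊕b23⊕b25⊕b27⊕b29⊕b31 = 0⊕1⊕1⊕1⊕0⊕1⊕0⊕1⊕1⊕1⊕0⊕0⊕1⊕0⊕0⊕0 = 0
s2: b2⊕b3⊕b6⊕b7⊕b10⊕b11⊕b14⊕b15⊕b18⊕b19⊕b22⊕b23⊕b26⊕b27⊕b30⊕b31 = 1⊕1⊕0⊕1⊕1⊕1⊕1⊕1⊕1⊕1⊕1⊕0⊕0⊕0⊕1⊕0 = 1
s4: b4⊕b5⊕b6⊕b7⊕b12⊕b13⊕b14⊕b15⊕b20⊕b21⊕b22⊕b23⊕b28⊕b29⊕b30⊕b31 = 0⊕1⊕0⊕1⊕0⊕0⊕1⊕1⊕0⊕0⊕1⊕0⊕0⊕0⊕1⊕0 = 0
s8: b8⊕b9⊕b10⊕b11⊕b12⊕b13⊕b14⊕b15⊕b24⊕b25⊕b26⊕b27⊕b28⊕b29⊕b30⊕b31 = 0⊕0⊕1⊕1⊕0⊕0⊕1⊕1⊕1⊕1⊕0⊕0⊕0⊕0⊕1⊕0 = 1
s16: b16⊕b17⊕b18⊕b19⊕b20⊕b21⊕b22⊕b23⊕b24⊕b25⊕b26⊕b27⊕b28⊕b29⊕b30⊕b31 = 0⊕1⊕1⊕1⊕0⊕0⊕1⊕0⊕1⊕1⊕0⊕0⊕0⊕0⊕1⊕0 = 1
Syndrome (s16...s1) = 11010 → position 26.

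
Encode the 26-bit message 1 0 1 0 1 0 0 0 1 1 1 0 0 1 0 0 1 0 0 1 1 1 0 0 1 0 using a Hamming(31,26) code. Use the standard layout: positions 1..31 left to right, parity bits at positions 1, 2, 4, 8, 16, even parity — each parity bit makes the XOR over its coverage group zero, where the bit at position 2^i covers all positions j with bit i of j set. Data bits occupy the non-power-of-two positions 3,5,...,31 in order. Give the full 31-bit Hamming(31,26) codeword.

Place data bits at non-power-of-two positions: b3=1, b5=0, b6=1, b7=0, b9=1, b10=0, b11=0, b12=0, b13=1, b14=1, b15=1, b17=0, b18=0, b19=1, b20=0, b21=0, b22=1, b23=0, b24=0, b25=1, b26=1, b27=1, b28=0, b29=0, b30=1, b31=0.
p1 = XOR of data positions {3,5,7,9,11,13,15,17,19,21,23,25,27,29,31} = 1⊕0⊕0⊕1⊕0⊕1⊕1⊕0⊕1⊕0⊕0⊕1⊕1⊕0⊕0 = 1
p2 = XOR of data positions {3,6,7,10,11,14,15,18,19,22,23,26,27,30,31} = 1⊕1⊕0⊕0⊕0⊕1⊕1⊕0⊕1⊕1⊕0⊕1⊕1⊕1⊕0 = 1
p4 = XOR of data positions {5,6,7,12,13,14,15,20,21,22,23,28,29,30,31} = 0⊕1⊕0⊕0⊕1⊕1⊕1⊕0⊕0⊕1⊕0⊕0⊕0⊕1⊕0 = 0
p8 = XOR of data positions {9,10,11,12,13,14,15,24,25,26,27,28,29,30,31} = 1⊕0⊕0⊕0⊕1⊕1⊕1⊕0⊕1⊕1⊕1⊕0⊕0⊕1⊕0 = 0
p16 = XOR of data positions {17,18,19,20,21,22,23,24,25,26,27,28,29,30,31} = 0⊕0⊕1⊕0⊕0⊕1⊕0⊕0⊕1⊕1⊕1⊕0⊕0⊕1⊕0 = 0
Codeword b1..b31 = 1110010010001110001001001110010

1110010010001110001001001110010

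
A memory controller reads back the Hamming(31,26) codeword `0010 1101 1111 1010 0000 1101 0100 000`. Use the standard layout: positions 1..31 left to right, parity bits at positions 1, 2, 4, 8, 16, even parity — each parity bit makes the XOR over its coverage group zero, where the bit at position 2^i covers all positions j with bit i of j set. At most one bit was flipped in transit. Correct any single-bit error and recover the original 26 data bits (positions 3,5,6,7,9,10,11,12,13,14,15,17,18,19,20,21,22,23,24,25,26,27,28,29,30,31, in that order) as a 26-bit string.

11101111100000011010100000

s1: b1⊕b3⊕b5⊕b7⊕b9⊕b11⊕b13⊕b15⊕b17⊕b19⊕b21⊕b23⊕b25⊕b27⊕b29⊕b31 = 0⊕1⊕1⊕0⊕1⊕1⊕1⊕1⊕0⊕0⊕1⊕0⊕0⊕0⊕0⊕0 = 1
s2: b2⊕b3⊕b6⊕b7⊕b10⊕b11⊕b14⊕b15⊕b18⊕b19⊕b22⊕b23⊕b26⊕b27⊕b30⊕b31 = 0⊕1⊕1⊕0⊕1⊕1⊕0⊕1⊕0⊕0⊕1⊕0⊕1⊕0⊕0⊕0 = 1
s4: b4⊕b5⊕b6⊕b7⊕b12⊕b13⊕b14⊕b15⊕b20⊕b21⊕b22⊕b23⊕b28⊕b29⊕b30⊕b31 = 0⊕1⊕1⊕0⊕1⊕1⊕0⊕1⊕0⊕1⊕1⊕0⊕0⊕0⊕0⊕0 = 1
s8: b8⊕b9⊕b10⊕b11⊕b12⊕b13⊕b14⊕b15⊕b24⊕b25⊕b26⊕b27⊕b28⊕b29⊕b30⊕b31 = 1⊕1⊕1⊕1⊕1⊕1⊕0⊕1⊕1⊕0⊕1⊕0⊕0⊕0⊕0⊕0 = 1
s16: b16⊕b17⊕b18⊕b19⊕b20⊕b21⊕b22⊕b23⊕b24⊕b25⊕b26⊕b27⊕b28⊕b29⊕b30⊕b31 = 0⊕0⊕0⊕0⊕0⊕1⊕1⊕0⊕1⊕0⊕1⊕0⊕0⊕0⊕0⊕0 = 0
Syndrome (s16...s1) = 01111 → position 15.
Flip bit 15: corrected codeword = 0010110111111000000011010100000
Data bits at positions 3,5,6,7,9,10,11,12,13,14,15,17,18,19,20,21,22,23,24,25,26,27,28,29,30,31: 11101111100000011010100000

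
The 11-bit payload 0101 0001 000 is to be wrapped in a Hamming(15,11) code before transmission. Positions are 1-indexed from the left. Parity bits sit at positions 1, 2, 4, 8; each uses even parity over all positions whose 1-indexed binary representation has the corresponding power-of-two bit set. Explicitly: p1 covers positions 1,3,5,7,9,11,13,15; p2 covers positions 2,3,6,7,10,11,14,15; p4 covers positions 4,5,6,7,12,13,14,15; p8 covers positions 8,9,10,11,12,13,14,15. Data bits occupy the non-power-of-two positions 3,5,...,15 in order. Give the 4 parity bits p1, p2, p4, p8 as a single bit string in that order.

Place data bits at non-power-of-two positions: b3=0, b5=1, b6=0, b7=1, b9=0, b10=0, b11=0, b12=1, b13=0, b14=0, b15=0.
p1 = XOR of data positions {3,5,7,9,11,13,15} = 0⊕1⊕1⊕0⊕0⊕0⊕0 = 0
p2 = XOR of data positions {3,6,7,10,11,14,15} = 0⊕0⊕1⊕0⊕0⊕0⊕0 = 1
p4 = XOR of data positions {5,6,7,12,13,14,15} = 1⊕0⊕1⊕1⊕0⊕0⊕0 = 1
p8 = XOR of data positions {9,10,11,12,13,14,15} = 0⊕0⊕0⊕1⊕0⊕0⊕0 = 1
Parity bits p1,p2,p4,p8 = 0111

0111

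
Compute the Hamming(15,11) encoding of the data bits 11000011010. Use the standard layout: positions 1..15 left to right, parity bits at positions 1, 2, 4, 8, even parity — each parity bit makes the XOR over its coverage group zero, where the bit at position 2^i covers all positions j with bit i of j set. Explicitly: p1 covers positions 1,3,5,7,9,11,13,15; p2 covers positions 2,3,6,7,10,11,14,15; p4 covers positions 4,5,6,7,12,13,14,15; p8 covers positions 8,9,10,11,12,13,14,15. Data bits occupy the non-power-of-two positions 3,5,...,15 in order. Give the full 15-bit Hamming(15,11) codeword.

Place data bits at non-power-of-two positions: b3=1, b5=1, b6=0, b7=0, b9=0, b10=0, b11=1, b12=1, b13=0, b14=1, b15=0.
p1 = XOR of data positions {3,5,7,9,11,13,15} = 1⊕1⊕0⊕0⊕1⊕0⊕0 = 1
p2 = XOR of data positions {3,6,7,10,11,14,15} = 1⊕0⊕0⊕0⊕1⊕1⊕0 = 1
p4 = XOR of data positions {5,6,7,12,13,14,15} = 1⊕0⊕0⊕1⊕0⊕1⊕0 = 1
p8 = XOR of data positions {9,10,11,12,13,14,15} = 0⊕0⊕1⊕1⊕0⊕1⊕0 = 1
Codeword b1..b15 = 111110010011010

111110010011010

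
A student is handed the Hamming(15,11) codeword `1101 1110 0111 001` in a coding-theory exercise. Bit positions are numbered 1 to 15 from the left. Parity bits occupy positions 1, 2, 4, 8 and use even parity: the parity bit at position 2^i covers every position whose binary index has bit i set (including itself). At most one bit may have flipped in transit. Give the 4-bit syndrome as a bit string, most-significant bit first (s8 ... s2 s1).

s1: b1⊕b3⊕b5⊕b7⊕b9⊕b11⊕b13⊕b15 = 1⊕0⊕1⊕1⊕0⊕1⊕0⊕1 = 1
s2: b2⊕b3⊕b6⊕b7⊕b10⊕b11⊕b14⊕b15 = 1⊕0⊕1⊕1⊕1⊕1⊕0⊕1 = 0
s4: b4⊕b5⊕b6⊕b7⊕b12⊕b13⊕b14⊕b15 = 1⊕1⊕1⊕1⊕1⊕0⊕0⊕1 = 0
s8: b8⊕b9⊕b10⊕b11⊕b12⊕b13⊕b14⊕b15 = 0⊕0⊕1⊕1⊕1⊕0⊕0⊕1 = 0
Syndrome (s8...s1) = 0001 → position 1.

0001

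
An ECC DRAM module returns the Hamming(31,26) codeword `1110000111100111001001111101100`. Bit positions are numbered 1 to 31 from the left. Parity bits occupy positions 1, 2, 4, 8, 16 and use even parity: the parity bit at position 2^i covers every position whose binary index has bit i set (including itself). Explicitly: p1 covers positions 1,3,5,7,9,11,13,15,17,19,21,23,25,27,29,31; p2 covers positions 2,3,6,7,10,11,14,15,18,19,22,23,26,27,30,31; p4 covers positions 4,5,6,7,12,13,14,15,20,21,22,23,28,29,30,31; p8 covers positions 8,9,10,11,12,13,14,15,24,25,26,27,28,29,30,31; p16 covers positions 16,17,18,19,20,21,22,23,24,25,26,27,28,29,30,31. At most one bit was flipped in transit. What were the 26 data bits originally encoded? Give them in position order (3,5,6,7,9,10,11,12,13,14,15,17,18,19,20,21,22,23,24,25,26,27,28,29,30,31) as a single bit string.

10001110011001001110101100

s1: b1⊕b3⊕b5⊕b7⊕b9⊕b11⊕b13⊕b15⊕b17⊕b19⊕b21⊕b23⊕b25⊕b27⊕b29⊕b31 = 1⊕1⊕0⊕0⊕1⊕1⊕0⊕1⊕0⊕1⊕0⊕1⊕1⊕0⊕1⊕0 = 1
s2: b2⊕b3⊕b6⊕b7⊕b10⊕b11⊕b14⊕b15⊕b18⊕b19⊕b22⊕b23⊕b26⊕b27⊕b30⊕b31 = 1⊕1⊕0⊕0⊕1⊕1⊕1⊕1⊕0⊕1⊕1⊕1⊕1⊕0⊕0⊕0 = 0
s4: b4⊕b5⊕b6⊕b7⊕b12⊕b13⊕b14⊕b15⊕b20⊕b21⊕b22⊕b23⊕b28⊕b29⊕b30⊕b31 = 0⊕0⊕0⊕0⊕0⊕0⊕1⊕1⊕0⊕0⊕1⊕1⊕1⊕1⊕0⊕0 = 0
s8: b8⊕b9⊕b10⊕b11⊕b12⊕b13⊕b14⊕b15⊕b24⊕b25⊕b26⊕b27⊕b28⊕b29⊕b30⊕b31 = 1⊕1⊕1⊕1⊕0⊕0⊕1⊕1⊕1⊕1⊕1⊕0⊕1⊕1⊕0⊕0 = 1
s16: b16⊕b17⊕b18⊕b19⊕b20⊕b21⊕b22⊕b23⊕b24⊕b25⊕b26⊕b27⊕b28⊕b29⊕b30⊕b31 = 1⊕0⊕0⊕1⊕0⊕0⊕1⊕1⊕1⊕1⊕1⊕0⊕1⊕1⊕0⊕0 = 1
Syndrome (s16...s1) = 11001 → position 25.
Flip bit 25: corrected codeword = 1110000111100111001001110101100
Data bits at positions 3,5,6,7,9,10,11,12,13,14,15,17,18,19,20,21,22,23,24,25,26,27,28,29,30,31: 10001110011001001110101100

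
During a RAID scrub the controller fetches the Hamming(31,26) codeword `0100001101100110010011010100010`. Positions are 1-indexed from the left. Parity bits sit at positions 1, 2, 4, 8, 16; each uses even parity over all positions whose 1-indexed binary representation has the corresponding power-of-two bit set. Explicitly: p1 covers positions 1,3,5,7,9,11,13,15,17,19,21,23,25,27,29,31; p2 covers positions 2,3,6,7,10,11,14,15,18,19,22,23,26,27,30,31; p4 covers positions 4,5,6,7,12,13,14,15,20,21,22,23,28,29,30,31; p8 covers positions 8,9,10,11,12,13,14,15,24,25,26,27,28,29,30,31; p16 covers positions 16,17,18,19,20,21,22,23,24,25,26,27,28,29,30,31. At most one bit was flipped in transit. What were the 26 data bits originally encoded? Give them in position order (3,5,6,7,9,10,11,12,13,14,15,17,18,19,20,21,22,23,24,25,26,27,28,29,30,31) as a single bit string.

s1: b1⊕b3⊕b5⊕b7⊕b9⊕b11⊕b13⊕b15⊕b17⊕b19⊕b21⊕b23⊕b25⊕b27⊕b29⊕b31 = 0⊕0⊕0⊕1⊕0⊕1⊕0⊕1⊕0⊕0⊕1⊕0⊕0⊕0⊕0⊕0 = 0
s2: b2⊕b3⊕b6⊕b7⊕b10⊕b11⊕b14⊕b15⊕b18⊕b19⊕b22⊕b23⊕b26⊕b27⊕b30⊕b31 = 1⊕0⊕0⊕1⊕1⊕1⊕1⊕1⊕1⊕0⊕1⊕0⊕1⊕0⊕1⊕0 = 0
s4: b4⊕b5⊕b6⊕b7⊕b12⊕b13⊕b14⊕b15⊕b20⊕b21⊕b22⊕b23⊕b28⊕b29⊕b30⊕b31 = 0⊕0⊕0⊕1⊕0⊕0⊕1⊕1⊕0⊕1⊕1⊕0⊕0⊕0⊕1⊕0 = 0
s8: b8⊕b9⊕b10⊕b11⊕b12⊕b13⊕b14⊕b15⊕b24⊕b25⊕b26⊕b27⊕b28⊕b29⊕b30⊕b31 = 1⊕0⊕1⊕1⊕0⊕0⊕1⊕1⊕1⊕0⊕1⊕0⊕0⊕0⊕1⊕0 = 0
s16: b16⊕b17⊕b18⊕b19⊕b20⊕b21⊕b22⊕b23⊕b24⊕b25⊕b26⊕b27⊕b28⊕b29⊕b30⊕b31 = 0⊕0⊕1⊕0⊕0⊕1⊕1⊕0⊕1⊕0⊕1⊕0⊕0⊕0⊕1⊕0 = 0
Syndrome (s16...s1) = 00000 → position 0 (no error).
No correction needed.
Data bits at positions 3,5,6,7,9,10,11,12,13,14,15,17,18,19,20,21,22,23,24,25,26,27,28,29,30,31: 00010110011010011010100010

00010110011010011010100010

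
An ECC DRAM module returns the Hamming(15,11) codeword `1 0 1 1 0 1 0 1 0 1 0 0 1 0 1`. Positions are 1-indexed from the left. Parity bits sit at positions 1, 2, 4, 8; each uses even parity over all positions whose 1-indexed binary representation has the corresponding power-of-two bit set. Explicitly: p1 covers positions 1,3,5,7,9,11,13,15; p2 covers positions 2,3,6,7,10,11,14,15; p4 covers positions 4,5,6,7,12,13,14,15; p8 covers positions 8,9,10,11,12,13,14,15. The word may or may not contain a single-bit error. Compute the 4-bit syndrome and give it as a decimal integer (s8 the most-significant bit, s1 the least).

s1: b1⊕b3⊕b5⊕b7⊕b9⊕b11⊕b13⊕b15 = 1⊕1⊕0⊕0⊕0⊕0⊕1⊕1 = 0
s2: b2⊕b3⊕b6⊕b7⊕b10⊕b11⊕b14⊕b15 = 0⊕1⊕1⊕0⊕1⊕0⊕0⊕1 = 0
s4: b4⊕b5⊕b6⊕b7⊕b12⊕b13⊕b14⊕b15 = 1⊕0⊕1⊕0⊕0⊕1⊕0⊕1 = 0
s8: b8⊕b9⊕b10⊕b11⊕b12⊕b13⊕b14⊕b15 = 1⊕0⊕1⊕0⊕0⊕1⊕0⊕1 = 0
Syndrome (s8...s1) = 0000 → position 0 (no error).

0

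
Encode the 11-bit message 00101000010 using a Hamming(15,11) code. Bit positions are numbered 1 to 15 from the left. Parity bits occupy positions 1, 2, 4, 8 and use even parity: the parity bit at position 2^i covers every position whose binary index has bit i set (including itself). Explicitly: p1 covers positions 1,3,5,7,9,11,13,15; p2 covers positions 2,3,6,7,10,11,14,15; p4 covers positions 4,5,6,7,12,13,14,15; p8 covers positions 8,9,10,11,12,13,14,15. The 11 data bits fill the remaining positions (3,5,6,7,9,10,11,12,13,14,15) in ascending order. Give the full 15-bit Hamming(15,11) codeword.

Place data bits at non-power-of-two positions: b3=0, b5=0, b6=1, b7=0, b9=1, b10=0, b11=0, b12=0, b13=0, b14=1, b15=0.
p1 = XOR of data positions {3,5,7,9,11,13,15} = 0⊕0⊕0⊕1⊕0⊕0⊕0 = 1
p2 = XOR of data positions {3,6,7,10,11,14,15} = 0⊕1⊕0⊕0⊕0⊕1⊕0 = 0
p4 = XOR of data positions {5,6,7,12,13,14,15} = 0⊕1⊕0⊕0⊕0⊕1⊕0 = 0
p8 = XOR of data positions {9,10,11,12,13,14,15} = 1⊕0⊕0⊕0⊕0⊕1⊕0 = 0
Codeword b1..b15 = 100001001000010

100001001000010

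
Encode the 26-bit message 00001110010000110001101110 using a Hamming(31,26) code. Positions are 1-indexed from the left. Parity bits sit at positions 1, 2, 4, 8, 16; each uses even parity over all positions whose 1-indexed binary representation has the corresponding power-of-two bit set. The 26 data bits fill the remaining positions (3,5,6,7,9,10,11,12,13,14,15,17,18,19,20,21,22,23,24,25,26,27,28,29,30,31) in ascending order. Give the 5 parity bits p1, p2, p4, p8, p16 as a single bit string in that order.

11011

Place data bits at non-power-of-two positions: b3=0, b5=0, b6=0, b7=0, b9=1, b10=1, b11=1, b12=0, b13=0, b14=1, b15=0, b17=0, b18=0, b19=0, b20=1, b21=1, b22=0, b23=0, b24=0, b25=1, b26=1, b27=0, b28=1, b29=1, b30=1, b31=0.
p1 = XOR of data positions {3,5,7,9,11,13,15,17,19,21,23,25,27,29,31} = 0⊕0⊕0⊕1⊕1⊕0⊕0⊕0⊕0⊕1⊕0⊕1⊕0⊕1⊕0 = 1
p2 = XOR of data positions {3,6,7,10,11,14,15,18,19,22,23,26,27,30,31} = 0⊕0⊕0⊕1⊕1⊕1⊕0⊕0⊕0⊕0⊕0⊕1⊕0⊕1⊕0 = 1
p4 = XOR of data positions {5,6,7,12,13,14,15,20,21,22,23,28,29,30,31} = 0⊕0⊕0⊕0⊕0⊕1⊕0⊕1⊕1⊕0⊕0⊕1⊕1⊕1⊕0 = 0
p8 = XOR of data positions {9,10,11,12,13,14,15,24,25,26,27,28,29,30,31} = 1⊕1⊕1⊕0⊕0⊕1⊕0⊕0⊕1⊕1⊕0⊕1⊕1⊕1⊕0 = 1
p16 = XOR of data positions {17,18,19,20,21,22,23,24,25,26,27,28,29,30,31} = 0⊕0⊕0⊕1⊕1⊕0⊕0⊕0⊕1⊕1⊕0⊕1⊕1⊕1⊕0 = 1
Parity bits p1,p2,p4,p8,p16 = 11011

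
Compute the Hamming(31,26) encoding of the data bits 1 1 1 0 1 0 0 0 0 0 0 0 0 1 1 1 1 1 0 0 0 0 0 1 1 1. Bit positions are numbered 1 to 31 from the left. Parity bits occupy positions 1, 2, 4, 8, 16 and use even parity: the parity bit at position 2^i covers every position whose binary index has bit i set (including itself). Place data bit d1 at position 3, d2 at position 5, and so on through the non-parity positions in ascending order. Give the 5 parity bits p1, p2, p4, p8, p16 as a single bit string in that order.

01100

Place data bits at non-power-of-two positions: b3=1, b5=1, b6=1, b7=0, b9=1, b10=0, b11=0, b12=0, b13=0, b14=0, b15=0, b17=0, b18=0, b19=1, b20=1, b21=1, b22=1, b23=1, b24=0, b25=0, b26=0, b27=0, b28=0, b29=1, b30=1, b31=1.
p1 = XOR of data positions {3,5,7,9,11,13,15,17,19,21,23,25,27,29,31} = 1⊕1⊕0⊕1⊕0⊕0⊕0⊕0⊕1⊕1⊕1⊕0⊕0⊕1⊕1 = 0
p2 = XOR of data positions {3,6,7,10,11,14,15,18,19,22,23,26,27,30,31} = 1⊕1⊕0⊕0⊕0⊕0⊕0⊕0⊕1⊕1⊕1⊕0⊕0⊕1⊕1 = 1
p4 = XOR of data positions {5,6,7,12,13,14,15,20,21,22,23,28,29,30,31} = 1⊕1⊕0⊕0⊕0⊕0⊕0⊕1⊕1⊕1⊕1⊕0⊕1⊕1⊕1 = 1
p8 = XOR of data positions {9,10,11,12,13,14,15,24,25,26,27,28,29,30,31} = 1⊕0⊕0⊕0⊕0⊕0⊕0⊕0⊕0⊕0⊕0⊕0⊕1⊕1⊕1 = 0
p16 = XOR of data positions {17,18,19,20,21,22,23,24,25,26,27,28,29,30,31} = 0⊕0⊕1⊕1⊕1⊕1⊕1⊕0⊕0⊕0⊕0⊕0⊕1⊕1⊕1 = 0
Parity bits p1,p2,p4,p8,p16 = 01100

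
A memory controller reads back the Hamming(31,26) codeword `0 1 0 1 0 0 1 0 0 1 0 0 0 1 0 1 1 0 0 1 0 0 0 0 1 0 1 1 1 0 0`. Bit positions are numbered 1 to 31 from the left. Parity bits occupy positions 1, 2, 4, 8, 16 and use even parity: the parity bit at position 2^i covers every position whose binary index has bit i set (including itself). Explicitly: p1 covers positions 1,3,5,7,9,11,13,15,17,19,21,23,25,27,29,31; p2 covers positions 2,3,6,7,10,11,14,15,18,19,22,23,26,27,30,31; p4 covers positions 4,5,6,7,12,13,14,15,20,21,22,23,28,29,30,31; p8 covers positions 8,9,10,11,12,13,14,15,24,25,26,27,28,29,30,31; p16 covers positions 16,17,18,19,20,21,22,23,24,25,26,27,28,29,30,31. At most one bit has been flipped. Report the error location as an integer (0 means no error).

19

s1: b1⊕b3⊕b5⊕b7⊕b9⊕b11⊕b13⊕b15⊕b17⊕b19⊕b21⊕b23⊕b25⊕b27⊕b29⊕b31 = 0⊕0⊕0⊕1⊕0⊕0⊕0⊕0⊕1⊕0⊕0⊕0⊕1⊕1⊕1⊕0 = 1
s2: b2⊕b3⊕b6⊕b7⊕b10⊕b11⊕b14⊕b15⊕b18⊕b19⊕b22⊕b23⊕b26⊕b27⊕b30⊕b31 = 1⊕0⊕0⊕1⊕1⊕0⊕1⊕0⊕0⊕0⊕0⊕0⊕0⊕1⊕0⊕0 = 1
s4: b4⊕b5⊕b6⊕b7⊕b12⊕b13⊕b14⊕b15⊕b20⊕b21⊕b22⊕b23⊕b28⊕b29⊕b30⊕b31 = 1⊕0⊕0⊕1⊕0⊕0⊕1⊕0⊕1⊕0⊕0⊕0⊕1⊕1⊕0⊕0 = 0
s8: b8⊕b9⊕b10⊕b11⊕b12⊕b13⊕b14⊕b15⊕b24⊕b25⊕b26⊕b27⊕b28⊕b29⊕b30⊕b31 = 0⊕0⊕1⊕0⊕0⊕0⊕1⊕0⊕0⊕1⊕0⊕1⊕1⊕1⊕0⊕0 = 0
s16: b16⊕b17⊕b18⊕b19⊕b20⊕b21⊕b22⊕b23⊕b24⊕b25⊕b26⊕b27⊕b28⊕b29⊕b30⊕b31 = 1⊕1⊕0⊕0⊕1⊕0⊕0⊕0⊕0⊕1⊕0⊕1⊕1⊕1⊕0⊕0 = 1
Syndrome (s16...s1) = 10011 → position 19.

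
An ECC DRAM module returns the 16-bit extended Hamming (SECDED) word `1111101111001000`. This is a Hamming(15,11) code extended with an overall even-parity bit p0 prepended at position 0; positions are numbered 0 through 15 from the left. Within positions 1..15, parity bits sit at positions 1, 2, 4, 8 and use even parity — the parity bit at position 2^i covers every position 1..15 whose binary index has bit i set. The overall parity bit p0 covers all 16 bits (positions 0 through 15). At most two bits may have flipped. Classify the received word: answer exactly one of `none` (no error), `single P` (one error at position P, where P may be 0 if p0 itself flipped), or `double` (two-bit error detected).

double

s1: b1⊕b3⊕b5⊕b7⊕b9⊕b11⊕b13⊕b15 = 1⊕1⊕0⊕1⊕1⊕0⊕0⊕0 = 0
s2: b2⊕b3⊕b6⊕b7⊕b10⊕b11⊕b14⊕b15 = 1⊕1⊕1⊕1⊕0⊕0⊕0⊕0 = 0
s4: b4⊕b5⊕b6⊕b7⊕b12⊕b13⊕b14⊕b15 = 1⊕0⊕1⊕1⊕1⊕0⊕0⊕0 = 0
s8: b8⊕b9⊕b10⊕b11⊕b12⊕b13⊕b14⊕b15 = 1⊕1⊕0⊕0⊕1⊕0⊕0⊕0 = 1
Syndrome (s8...s1) = 1000 → position 8.
Overall parity (XOR of all 16 bits, including p0): 1⊕1⊕1⊕1⊕1⊕0⊕1⊕1⊕1⊕1⊕0⊕0⊕1⊕0⊕0⊕0 = 0
Overall=0, syndrome position=8 → double-bit error detected (uncorrectable).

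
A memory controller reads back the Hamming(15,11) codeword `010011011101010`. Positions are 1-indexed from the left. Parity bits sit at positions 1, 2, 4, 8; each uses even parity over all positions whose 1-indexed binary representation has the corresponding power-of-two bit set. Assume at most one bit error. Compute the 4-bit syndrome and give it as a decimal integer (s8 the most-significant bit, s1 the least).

8

s1: b1⊕b3⊕b5⊕b7⊕b9⊕b11⊕b13⊕b15 = 0⊕0⊕1⊕0⊕1⊕0⊕0⊕0 = 0
s2: b2⊕b3⊕b6⊕b7⊕b10⊕b11⊕b14⊕b15 = 1⊕0⊕1⊕0⊕1⊕0⊕1⊕0 = 0
s4: b4⊕b5⊕b6⊕b7⊕b12⊕b13⊕b14⊕b15 = 0⊕1⊕1⊕0⊕1⊕0⊕1⊕0 = 0
s8: b8⊕b9⊕b10⊕b11⊕b12⊕b13⊕b14⊕b15 = 1⊕1⊕1⊕0⊕1⊕0⊕1⊕0 = 1
Syndrome (s8...s1) = 1000 → position 8.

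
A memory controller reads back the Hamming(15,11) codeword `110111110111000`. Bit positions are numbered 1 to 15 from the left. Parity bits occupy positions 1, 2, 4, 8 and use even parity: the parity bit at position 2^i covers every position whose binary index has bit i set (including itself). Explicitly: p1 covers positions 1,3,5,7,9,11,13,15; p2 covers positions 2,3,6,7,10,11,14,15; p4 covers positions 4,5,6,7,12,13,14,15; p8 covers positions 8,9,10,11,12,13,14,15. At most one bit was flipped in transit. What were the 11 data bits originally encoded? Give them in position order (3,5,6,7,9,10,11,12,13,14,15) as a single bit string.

s1: b1⊕b3⊕b5⊕b7⊕b9⊕b11⊕b13⊕b15 = 1⊕0⊕1⊕1⊕0⊕1⊕0⊕0 = 0
s2: b2⊕b3⊕b6⊕b7⊕b10⊕b11⊕b14⊕b15 = 1⊕0⊕1⊕1⊕1⊕1⊕0⊕0 = 1
s4: b4⊕b5⊕b6⊕b7⊕b12⊕b13⊕b14⊕b15 = 1⊕1⊕1⊕1⊕1⊕0⊕0⊕0 = 1
s8: b8⊕b9⊕b10⊕b11⊕b12⊕b13⊕b14⊕b15 = 1⊕0⊕1⊕1⊕1⊕0⊕0⊕0 = 0
Syndrome (s8...s1) = 0110 → position 6.
Flip bit 6: corrected codeword = 110110110111000
Data bits at positions 3,5,6,7,9,10,11,12,13,14,15: 01010111000

01010111000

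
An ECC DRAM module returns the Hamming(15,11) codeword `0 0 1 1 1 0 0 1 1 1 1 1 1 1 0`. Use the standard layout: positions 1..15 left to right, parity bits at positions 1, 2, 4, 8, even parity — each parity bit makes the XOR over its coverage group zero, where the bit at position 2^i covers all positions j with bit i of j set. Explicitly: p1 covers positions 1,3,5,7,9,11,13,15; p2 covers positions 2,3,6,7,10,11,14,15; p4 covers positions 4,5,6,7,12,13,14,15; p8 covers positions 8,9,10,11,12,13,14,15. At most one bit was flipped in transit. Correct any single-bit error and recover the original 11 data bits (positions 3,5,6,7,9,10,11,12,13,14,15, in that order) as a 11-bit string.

s1: b1⊕b3⊕b5⊕b7⊕b9⊕b11⊕b13⊕b15 = 0⊕1⊕1⊕0⊕1⊕1⊕1⊕0 = 1
s2: b2⊕b3⊕b6⊕b7⊕b10⊕b11⊕b14⊕b15 = 0⊕1⊕0⊕0⊕1⊕1⊕1⊕0 = 0
s4: b4⊕b5⊕b6⊕b7⊕b12⊕b13⊕b14⊕b15 = 1⊕1⊕0⊕0⊕1⊕1⊕1⊕0 = 1
s8: b8⊕b9⊕b10⊕b11⊕b12⊕b13⊕b14⊕b15 = 1⊕1⊕1⊕1⊕1⊕1⊕1⊕0 = 1
Syndrome (s8...s1) = 1101 → position 13.
Flip bit 13: corrected codeword = 001110011111010
Data bits at positions 3,5,6,7,9,10,11,12,13,14,15: 11001111010

11001111010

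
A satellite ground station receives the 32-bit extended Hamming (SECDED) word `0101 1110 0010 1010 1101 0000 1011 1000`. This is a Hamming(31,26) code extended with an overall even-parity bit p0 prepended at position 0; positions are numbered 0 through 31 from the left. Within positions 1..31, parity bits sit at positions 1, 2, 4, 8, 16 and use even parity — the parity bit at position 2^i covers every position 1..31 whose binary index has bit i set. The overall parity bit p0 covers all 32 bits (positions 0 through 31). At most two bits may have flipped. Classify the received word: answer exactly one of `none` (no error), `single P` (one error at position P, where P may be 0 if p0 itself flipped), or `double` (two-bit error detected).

s1: b1⊕b3⊕b5⊕b7⊕b9⊕b11⊕b13⊕b15⊕b17⊕b19⊕b21⊕b23⊕b25⊕b27⊕b29⊕b31 = 1⊕1⊕1⊕0⊕0⊕0⊕0⊕0⊕1⊕1⊕0⊕0⊕0⊕1⊕0⊕0 = 0
s2: b2⊕b3⊕b6⊕b7⊕b10⊕b11⊕b14⊕b15⊕b18⊕b19⊕b22⊕b23⊕b26⊕b27⊕b30⊕b31 = 0⊕1⊕1⊕0⊕1⊕0⊕1⊕0⊕0⊕1⊕0⊕0⊕1⊕1⊕0⊕0 = 1
s4: b4⊕b5⊕b6⊕b7⊕b12⊕b13⊕b14⊕b15⊕b20⊕b21⊕b22⊕b23⊕b28⊕b29⊕b30⊕b31 = 1⊕1⊕1⊕0⊕1⊕0⊕1⊕0⊕0⊕0⊕0⊕0⊕1⊕0⊕0⊕0 = 0
s8: b8⊕b9⊕b10⊕b11⊕b12⊕b13⊕b14⊕b15⊕b24⊕b25⊕b26⊕b27⊕b28⊕b29⊕b30⊕b31 = 0⊕0⊕1⊕0⊕1⊕0⊕1⊕0⊕1⊕0⊕1⊕1⊕1⊕0⊕0⊕0 = 1
s16: b16⊕b17⊕b18⊕b19⊕b20⊕b21⊕b22⊕b23⊕b24⊕b25⊕b26⊕b27⊕b28⊕b29⊕b30⊕b31 = 1⊕1⊕0⊕1⊕0⊕0⊕0⊕0⊕1⊕0⊕1⊕1⊕1⊕0⊕0⊕0 = 1
Syndrome (s16...s1) = 11010 → position 26.
Overall parity (XOR of all 32 bits, including p0): 0⊕1⊕0⊕1⊕1⊕1⊕1⊕0⊕0⊕0⊕1⊕0⊕1⊕0⊕1⊕0⊕1⊕1⊕0⊕1⊕0⊕0⊕0⊕0⊕1⊕0⊕1⊕1⊕1⊕0⊕0⊕0 = 1
Overall=1, syndrome position=26 → single-bit error at position 26.

single 26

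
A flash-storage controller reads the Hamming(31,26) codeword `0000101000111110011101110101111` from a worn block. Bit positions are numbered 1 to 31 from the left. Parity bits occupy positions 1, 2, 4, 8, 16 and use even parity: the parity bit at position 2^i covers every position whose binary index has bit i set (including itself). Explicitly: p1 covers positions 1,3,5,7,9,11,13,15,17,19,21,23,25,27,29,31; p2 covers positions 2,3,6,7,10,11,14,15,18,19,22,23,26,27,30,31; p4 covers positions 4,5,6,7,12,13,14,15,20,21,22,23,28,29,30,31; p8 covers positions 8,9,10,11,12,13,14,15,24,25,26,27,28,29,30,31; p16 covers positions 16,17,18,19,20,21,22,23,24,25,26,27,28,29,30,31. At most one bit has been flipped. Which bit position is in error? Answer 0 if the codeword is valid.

31

s1: b1⊕b3⊕b5⊕b7⊕b9⊕b11⊕b13⊕b15⊕b17⊕b19⊕b21⊕b23⊕b25⊕b27⊕b29⊕b31 = 0⊕0⊕1⊕1⊕0⊕1⊕1⊕1⊕0⊕1⊕0⊕1⊕0⊕0⊕1⊕1 = 1
s2: b2⊕b3⊕b6⊕b7⊕b10⊕b11⊕b14⊕b15⊕b18⊕b19⊕b22⊕b23⊕b26⊕b27⊕b30⊕b31 = 0⊕0⊕0⊕1⊕0⊕1⊕1⊕1⊕1⊕1⊕1⊕1⊕1⊕0⊕1⊕1 = 1
s4: b4⊕b5⊕b6⊕b7⊕b12⊕b13⊕b14⊕b15⊕b20⊕b21⊕b22⊕b23⊕b28⊕b29⊕b30⊕b31 = 0⊕1⊕0⊕1⊕1⊕1⊕1⊕1⊕1⊕0⊕1⊕1⊕1⊕1⊕1⊕1 = 1
s8: b8⊕b9⊕b10⊕b11⊕b12⊕b13⊕b14⊕b15⊕b24⊕b25⊕b26⊕b27⊕b28⊕b29⊕b30⊕b31 = 0⊕0⊕0⊕1⊕1⊕1⊕1⊕1⊕1⊕0⊕1⊕0⊕1⊕1⊕1⊕1 = 1
s16: b16⊕b17⊕b18⊕b19⊕b20⊕b21⊕b22⊕b23⊕b24⊕b25⊕b26⊕b27⊕b28⊕b29⊕b30⊕b31 = 0⊕0⊕1⊕1⊕1⊕0⊕1⊕1⊕1⊕0⊕1⊕0⊕1⊕1⊕1⊕1 = 1
Syndrome (s16...s1) = 11111 → position 31.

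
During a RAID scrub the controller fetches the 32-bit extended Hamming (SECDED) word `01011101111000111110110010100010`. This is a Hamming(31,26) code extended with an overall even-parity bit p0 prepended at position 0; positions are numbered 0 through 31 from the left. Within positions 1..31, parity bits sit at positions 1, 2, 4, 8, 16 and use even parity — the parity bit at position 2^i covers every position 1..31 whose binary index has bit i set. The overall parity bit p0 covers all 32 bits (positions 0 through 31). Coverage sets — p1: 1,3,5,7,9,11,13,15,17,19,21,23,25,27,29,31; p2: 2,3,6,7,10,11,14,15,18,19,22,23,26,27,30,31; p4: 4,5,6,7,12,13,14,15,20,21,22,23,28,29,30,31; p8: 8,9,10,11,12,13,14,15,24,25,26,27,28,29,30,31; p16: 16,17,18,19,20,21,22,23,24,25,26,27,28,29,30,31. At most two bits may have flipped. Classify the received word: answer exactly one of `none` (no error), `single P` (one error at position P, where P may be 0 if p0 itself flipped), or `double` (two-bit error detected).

s1: b1⊕b3⊕b5⊕b7⊕b9⊕b11⊕b13⊕b15⊕b17⊕b19⊕b21⊕b23⊕b25⊕b27⊕b29⊕b31 = 1⊕1⊕1⊕1⊕1⊕0⊕0⊕1⊕1⊕0⊕1⊕0⊕0⊕0⊕0⊕0 = 0
s2: b2⊕b3⊕b6⊕b7⊕b10⊕b11⊕b14⊕b15⊕b18⊕b19⊕b22⊕b23⊕b26⊕b27⊕b30⊕b31 = 0⊕1⊕0⊕1⊕1⊕0⊕1⊕1⊕1⊕0⊕0⊕0⊕1⊕0⊕1⊕0 = 0
s4: b4⊕b5⊕b6⊕b7⊕b12⊕b13⊕b14⊕b15⊕b20⊕b21⊕b22⊕b23⊕b28⊕b29⊕b30⊕b31 = 1⊕1⊕0⊕1⊕0⊕0⊕1⊕1⊕1⊕1⊕0⊕0⊕0⊕0⊕1⊕0 = 0
s8: b8⊕b9⊕b10⊕b11⊕b12⊕b13⊕b14⊕b15⊕b24⊕b25⊕b26⊕b27⊕b28⊕b29⊕b30⊕b31 = 1⊕1⊕1⊕0⊕0⊕0⊕1⊕1⊕1⊕0⊕1⊕0⊕0⊕0⊕1⊕0 = 0
s16: b16⊕b17⊕b18⊕b19⊕b20⊕b21⊕b22⊕b23⊕b24⊕b25⊕b26⊕b27⊕b28⊕b29⊕b30⊕b31 = 1⊕1⊕1⊕0⊕1⊕1⊕0⊕0⊕1⊕0⊕1⊕0⊕0⊕0⊕1⊕0 = 0
Syndrome (s16...s1) = 00000 → position 0 (no error).
Overall parity (XOR of all 32 bits, including p0): 0⊕1⊕0⊕1⊕1⊕1⊕0⊕1⊕1⊕1⊕1⊕0⊕0⊕0⊕1⊕1⊕1⊕1⊕1⊕0⊕1⊕1⊕0⊕0⊕1⊕0⊕1⊕0⊕0⊕0⊕1⊕0 = 0
Overall=0, syndrome position=0 → no error.

none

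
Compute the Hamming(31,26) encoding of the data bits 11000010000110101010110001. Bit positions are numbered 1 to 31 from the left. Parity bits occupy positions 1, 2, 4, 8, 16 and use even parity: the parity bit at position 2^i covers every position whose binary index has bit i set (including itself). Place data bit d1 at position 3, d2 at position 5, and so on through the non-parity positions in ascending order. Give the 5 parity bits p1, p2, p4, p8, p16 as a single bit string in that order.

Place data bits at non-power-of-two positions: b3=1, b5=1, b6=0, b7=0, b9=0, b10=0, b11=1, b12=0, b13=0, b14=0, b15=0, b17=1, b18=1, b19=0, b20=1, b21=0, b22=1, b23=0, b24=1, b25=0, b26=1, b27=1, b28=0, b29=0, b30=0, b31=1.
p1 = XOR of data positions {3,5,7,9,11,13,15,17,19,21,23,25,27,29,31} = 1⊕1⊕0⊕0⊕1⊕0⊕0⊕1⊕0⊕0⊕0⊕0⊕1⊕0⊕1 = 0
p2 = XOR of data positions {3,6,7,10,11,14,15,18,19,22,23,26,27,30,31} = 1⊕0⊕0⊕0⊕1⊕0⊕0⊕1⊕0⊕1⊕0⊕1⊕1⊕0⊕1 = 1
p4 = XOR of data positions {5,6,7,12,13,14,15,20,21,22,23,28,29,30,31} = 1⊕0⊕0⊕0⊕0⊕0⊕0⊕1⊕0⊕1⊕0⊕0⊕0⊕0⊕1 = 0
p8 = XOR of data positions {9,10,11,12,13,14,15,24,25,26,27,28,29,30,31} = 0⊕0⊕1⊕0⊕0⊕0⊕0⊕1⊕0⊕1⊕1⊕0⊕0⊕0⊕1 = 1
p16 = XOR of data positions {17,18,19,20,21,22,23,24,25,26,27,28,29,30,31} = 1⊕1⊕0⊕1⊕0⊕1⊕0⊕1⊕0⊕1⊕1⊕0⊕0⊕0⊕1 = 0
Parity bits p1,p2,p4,p8,p16 = 01010

01010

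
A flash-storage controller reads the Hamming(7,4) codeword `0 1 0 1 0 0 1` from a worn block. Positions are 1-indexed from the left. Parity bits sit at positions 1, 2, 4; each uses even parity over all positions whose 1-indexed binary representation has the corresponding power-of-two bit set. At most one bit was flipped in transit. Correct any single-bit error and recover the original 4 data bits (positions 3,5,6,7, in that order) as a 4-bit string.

s1: b1⊕b3⊕b5⊕b7 = 0⊕0⊕0⊕1 = 1
s2: b2⊕b3⊕b6⊕b7 = 1⊕0⊕0⊕1 = 0
s4: b4⊕b5⊕b6⊕b7 = 1⊕0⊕0⊕1 = 0
Syndrome (s4...s1) = 001 → position 1.
Flip bit 1: corrected codeword = 1101001
Data bits at positions 3,5,6,7: 0001

0001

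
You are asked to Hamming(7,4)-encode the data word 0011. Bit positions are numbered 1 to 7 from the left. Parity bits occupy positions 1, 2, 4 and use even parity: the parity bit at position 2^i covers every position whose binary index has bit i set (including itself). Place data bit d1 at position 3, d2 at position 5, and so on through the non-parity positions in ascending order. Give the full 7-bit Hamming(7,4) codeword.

Place data bits at non-power-of-two positions: b3=0, b5=0, b6=1, b7=1.
p1 = XOR of data positions {3,5,7} = 0⊕0⊕1 = 1
p2 = XOR of data positions {3,6,7} = 0⊕1⊕1 = 0
p4 = XOR of data positions {5,6,7} = 0⊕1⊕1 = 0
Codeword b1..b7 = 1000011

1000011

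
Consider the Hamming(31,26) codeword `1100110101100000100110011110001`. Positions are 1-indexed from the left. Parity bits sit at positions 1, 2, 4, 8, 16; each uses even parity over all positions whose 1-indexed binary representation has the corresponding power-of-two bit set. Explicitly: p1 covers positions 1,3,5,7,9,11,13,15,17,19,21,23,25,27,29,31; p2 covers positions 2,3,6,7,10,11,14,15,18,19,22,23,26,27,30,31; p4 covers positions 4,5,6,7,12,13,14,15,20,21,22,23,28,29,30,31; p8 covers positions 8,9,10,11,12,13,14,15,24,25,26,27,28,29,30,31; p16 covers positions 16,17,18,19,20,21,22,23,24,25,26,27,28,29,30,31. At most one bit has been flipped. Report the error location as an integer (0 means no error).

s1: b1⊕b3⊕b5⊕b7⊕b9⊕b11⊕b13⊕b15⊕b17⊕b19⊕b21⊕b23⊕b25⊕b27⊕b29⊕b31 = 1⊕0⊕1⊕0⊕0⊕1⊕0⊕0⊕1⊕0⊕1⊕0⊕1⊕1⊕0⊕1 = 0
s2: b2⊕b3⊕b6⊕b7⊕b10⊕b11⊕b14⊕b15⊕b18⊕b19⊕b22⊕b23⊕b26⊕b27⊕b30⊕b31 = 1⊕0⊕1⊕0⊕1⊕1⊕0⊕0⊕0⊕0⊕0⊕0⊕1⊕1⊕0⊕1 = 1
s4: b4⊕b5⊕b6⊕b7⊕b12⊕b13⊕b14⊕b15⊕b20⊕b21⊕b22⊕b23⊕b28⊕b29⊕b30⊕b31 = 0⊕1⊕1⊕0⊕0⊕0⊕0⊕0⊕1⊕1⊕0⊕0⊕0⊕0⊕0⊕1 = 1
s8: b8⊕b9⊕b10⊕b11⊕b12⊕b13⊕b14⊕b15⊕b24⊕b25⊕b26⊕b27⊕b28⊕b29⊕b30⊕b31 = 1⊕0⊕1⊕1⊕0⊕0⊕0⊕0⊕1⊕1⊕1⊕1⊕0⊕0⊕0⊕1 = 0
s16: b16⊕b17⊕b18⊕b19⊕b20⊕b21⊕b22⊕b23⊕b24⊕b25⊕b26⊕b27⊕b28⊕b29⊕b30⊕b31 = 0⊕1⊕0⊕0⊕1⊕1⊕0⊕0⊕1⊕1⊕1⊕1⊕0⊕0⊕0⊕1 = 0
Syndrome (s16...s1) = 00110 → position 6.

6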